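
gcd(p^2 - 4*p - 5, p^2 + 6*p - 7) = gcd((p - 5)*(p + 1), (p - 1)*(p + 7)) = 1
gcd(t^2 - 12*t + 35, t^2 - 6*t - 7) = t - 7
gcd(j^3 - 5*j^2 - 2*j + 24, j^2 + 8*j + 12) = j + 2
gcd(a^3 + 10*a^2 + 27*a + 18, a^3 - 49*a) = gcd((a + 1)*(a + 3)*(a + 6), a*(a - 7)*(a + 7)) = 1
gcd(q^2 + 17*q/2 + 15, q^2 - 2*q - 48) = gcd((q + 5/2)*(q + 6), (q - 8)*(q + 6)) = q + 6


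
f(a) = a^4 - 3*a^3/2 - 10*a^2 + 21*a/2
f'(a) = 4*a^3 - 9*a^2/2 - 20*a + 21/2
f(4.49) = 116.20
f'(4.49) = 192.05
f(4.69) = 158.37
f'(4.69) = 230.36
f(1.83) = -12.25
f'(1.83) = -16.66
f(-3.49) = 53.67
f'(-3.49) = -144.54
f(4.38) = 96.15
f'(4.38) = 172.68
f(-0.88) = -15.36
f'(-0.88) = 21.89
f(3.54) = 2.35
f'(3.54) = 60.76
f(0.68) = 2.26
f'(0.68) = -3.92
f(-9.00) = 6750.00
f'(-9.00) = -3090.00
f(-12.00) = 21762.00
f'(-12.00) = -7309.50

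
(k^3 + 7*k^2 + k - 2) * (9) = 9*k^3 + 63*k^2 + 9*k - 18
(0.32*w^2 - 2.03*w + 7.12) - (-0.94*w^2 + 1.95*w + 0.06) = 1.26*w^2 - 3.98*w + 7.06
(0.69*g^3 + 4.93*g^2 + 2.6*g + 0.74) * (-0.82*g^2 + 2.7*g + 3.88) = -0.5658*g^5 - 2.1796*g^4 + 13.8562*g^3 + 25.5416*g^2 + 12.086*g + 2.8712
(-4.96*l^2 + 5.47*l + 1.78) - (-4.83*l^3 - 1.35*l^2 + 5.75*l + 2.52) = 4.83*l^3 - 3.61*l^2 - 0.28*l - 0.74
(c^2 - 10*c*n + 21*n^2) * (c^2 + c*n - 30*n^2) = c^4 - 9*c^3*n - 19*c^2*n^2 + 321*c*n^3 - 630*n^4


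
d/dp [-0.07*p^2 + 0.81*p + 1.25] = 0.81 - 0.14*p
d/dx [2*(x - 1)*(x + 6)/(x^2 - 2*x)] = 2*(-7*x^2 + 12*x - 12)/(x^2*(x^2 - 4*x + 4))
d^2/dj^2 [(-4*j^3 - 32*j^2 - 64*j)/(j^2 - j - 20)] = -360/(j^3 - 15*j^2 + 75*j - 125)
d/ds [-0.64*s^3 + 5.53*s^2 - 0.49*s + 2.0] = -1.92*s^2 + 11.06*s - 0.49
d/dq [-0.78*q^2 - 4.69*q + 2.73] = -1.56*q - 4.69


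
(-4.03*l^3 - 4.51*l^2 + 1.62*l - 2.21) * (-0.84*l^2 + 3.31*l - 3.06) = 3.3852*l^5 - 9.5509*l^4 - 3.9571*l^3 + 21.0192*l^2 - 12.2723*l + 6.7626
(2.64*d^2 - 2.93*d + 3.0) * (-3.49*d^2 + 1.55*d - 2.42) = -9.2136*d^4 + 14.3177*d^3 - 21.4003*d^2 + 11.7406*d - 7.26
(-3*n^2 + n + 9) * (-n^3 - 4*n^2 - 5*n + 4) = 3*n^5 + 11*n^4 + 2*n^3 - 53*n^2 - 41*n + 36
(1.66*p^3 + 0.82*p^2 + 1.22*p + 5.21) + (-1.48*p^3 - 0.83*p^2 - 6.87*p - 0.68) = 0.18*p^3 - 0.01*p^2 - 5.65*p + 4.53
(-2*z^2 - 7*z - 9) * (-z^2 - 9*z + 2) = 2*z^4 + 25*z^3 + 68*z^2 + 67*z - 18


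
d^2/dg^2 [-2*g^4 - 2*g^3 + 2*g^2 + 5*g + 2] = -24*g^2 - 12*g + 4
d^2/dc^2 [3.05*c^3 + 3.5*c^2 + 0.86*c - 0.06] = 18.3*c + 7.0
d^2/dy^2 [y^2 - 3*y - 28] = 2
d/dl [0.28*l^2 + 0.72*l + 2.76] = 0.56*l + 0.72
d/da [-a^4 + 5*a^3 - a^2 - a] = -4*a^3 + 15*a^2 - 2*a - 1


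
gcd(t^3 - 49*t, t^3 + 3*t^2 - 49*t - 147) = t^2 - 49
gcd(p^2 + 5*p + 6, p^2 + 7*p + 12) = p + 3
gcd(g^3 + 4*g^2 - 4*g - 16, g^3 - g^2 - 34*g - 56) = g^2 + 6*g + 8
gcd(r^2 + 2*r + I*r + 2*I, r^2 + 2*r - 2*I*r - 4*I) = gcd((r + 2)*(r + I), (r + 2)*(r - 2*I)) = r + 2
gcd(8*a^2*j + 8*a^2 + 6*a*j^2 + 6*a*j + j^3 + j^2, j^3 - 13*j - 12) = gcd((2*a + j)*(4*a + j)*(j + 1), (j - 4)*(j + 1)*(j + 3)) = j + 1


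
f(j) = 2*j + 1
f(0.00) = 1.00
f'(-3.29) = 2.00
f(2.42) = 5.84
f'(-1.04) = 2.00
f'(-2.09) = 2.00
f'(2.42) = 2.00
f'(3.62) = 2.00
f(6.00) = 13.00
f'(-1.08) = 2.00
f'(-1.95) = 2.00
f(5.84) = 12.68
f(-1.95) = -2.90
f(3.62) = 8.24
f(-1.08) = -1.16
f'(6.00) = 2.00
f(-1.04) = -1.08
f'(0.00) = 2.00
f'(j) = 2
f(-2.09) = -3.18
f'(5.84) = 2.00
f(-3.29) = -5.58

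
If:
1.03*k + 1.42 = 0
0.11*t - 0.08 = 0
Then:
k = -1.38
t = 0.73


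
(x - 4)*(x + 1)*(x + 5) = x^3 + 2*x^2 - 19*x - 20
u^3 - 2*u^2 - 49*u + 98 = (u - 7)*(u - 2)*(u + 7)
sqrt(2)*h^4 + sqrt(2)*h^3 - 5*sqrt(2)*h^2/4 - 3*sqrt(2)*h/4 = h*(h - 1)*(h + 3/2)*(sqrt(2)*h + sqrt(2)/2)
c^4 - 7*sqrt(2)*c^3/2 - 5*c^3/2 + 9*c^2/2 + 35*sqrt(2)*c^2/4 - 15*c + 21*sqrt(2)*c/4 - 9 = (c - 3)*(c + 1/2)*(c - 2*sqrt(2))*(c - 3*sqrt(2)/2)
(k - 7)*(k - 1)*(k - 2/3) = k^3 - 26*k^2/3 + 37*k/3 - 14/3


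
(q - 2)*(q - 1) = q^2 - 3*q + 2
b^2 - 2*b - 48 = (b - 8)*(b + 6)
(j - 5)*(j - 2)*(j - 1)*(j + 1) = j^4 - 7*j^3 + 9*j^2 + 7*j - 10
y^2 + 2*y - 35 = (y - 5)*(y + 7)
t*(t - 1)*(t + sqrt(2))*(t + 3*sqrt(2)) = t^4 - t^3 + 4*sqrt(2)*t^3 - 4*sqrt(2)*t^2 + 6*t^2 - 6*t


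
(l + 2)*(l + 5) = l^2 + 7*l + 10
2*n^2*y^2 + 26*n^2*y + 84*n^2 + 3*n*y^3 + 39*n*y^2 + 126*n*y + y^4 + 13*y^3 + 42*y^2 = (n + y)*(2*n + y)*(y + 6)*(y + 7)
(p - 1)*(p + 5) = p^2 + 4*p - 5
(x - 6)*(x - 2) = x^2 - 8*x + 12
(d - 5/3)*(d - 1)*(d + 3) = d^3 + d^2/3 - 19*d/3 + 5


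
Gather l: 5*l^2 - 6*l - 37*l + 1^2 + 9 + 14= 5*l^2 - 43*l + 24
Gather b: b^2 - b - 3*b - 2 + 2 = b^2 - 4*b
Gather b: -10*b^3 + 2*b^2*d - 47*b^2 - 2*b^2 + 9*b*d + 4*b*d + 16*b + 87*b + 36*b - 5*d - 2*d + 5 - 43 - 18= -10*b^3 + b^2*(2*d - 49) + b*(13*d + 139) - 7*d - 56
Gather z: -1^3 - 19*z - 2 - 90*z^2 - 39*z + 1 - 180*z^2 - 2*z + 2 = -270*z^2 - 60*z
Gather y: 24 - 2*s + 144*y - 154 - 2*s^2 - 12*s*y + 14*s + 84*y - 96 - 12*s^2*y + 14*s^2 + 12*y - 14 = 12*s^2 + 12*s + y*(-12*s^2 - 12*s + 240) - 240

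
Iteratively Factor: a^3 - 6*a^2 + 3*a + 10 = (a - 5)*(a^2 - a - 2) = (a - 5)*(a + 1)*(a - 2)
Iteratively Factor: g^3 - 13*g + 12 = (g - 3)*(g^2 + 3*g - 4) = (g - 3)*(g + 4)*(g - 1)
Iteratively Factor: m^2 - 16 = (m - 4)*(m + 4)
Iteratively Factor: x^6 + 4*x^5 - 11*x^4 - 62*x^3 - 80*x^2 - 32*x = (x + 4)*(x^5 - 11*x^3 - 18*x^2 - 8*x) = (x - 4)*(x + 4)*(x^4 + 4*x^3 + 5*x^2 + 2*x) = (x - 4)*(x + 2)*(x + 4)*(x^3 + 2*x^2 + x) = (x - 4)*(x + 1)*(x + 2)*(x + 4)*(x^2 + x) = (x - 4)*(x + 1)^2*(x + 2)*(x + 4)*(x)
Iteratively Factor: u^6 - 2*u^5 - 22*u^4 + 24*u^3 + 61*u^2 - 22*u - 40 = (u + 4)*(u^5 - 6*u^4 + 2*u^3 + 16*u^2 - 3*u - 10) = (u + 1)*(u + 4)*(u^4 - 7*u^3 + 9*u^2 + 7*u - 10) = (u - 2)*(u + 1)*(u + 4)*(u^3 - 5*u^2 - u + 5) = (u - 5)*(u - 2)*(u + 1)*(u + 4)*(u^2 - 1) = (u - 5)*(u - 2)*(u + 1)^2*(u + 4)*(u - 1)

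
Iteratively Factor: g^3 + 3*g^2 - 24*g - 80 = (g + 4)*(g^2 - g - 20) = (g - 5)*(g + 4)*(g + 4)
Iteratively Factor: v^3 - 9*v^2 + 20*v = (v - 4)*(v^2 - 5*v) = v*(v - 4)*(v - 5)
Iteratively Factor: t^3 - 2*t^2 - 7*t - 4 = (t + 1)*(t^2 - 3*t - 4) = (t - 4)*(t + 1)*(t + 1)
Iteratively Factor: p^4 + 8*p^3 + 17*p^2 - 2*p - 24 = (p - 1)*(p^3 + 9*p^2 + 26*p + 24) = (p - 1)*(p + 3)*(p^2 + 6*p + 8) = (p - 1)*(p + 3)*(p + 4)*(p + 2)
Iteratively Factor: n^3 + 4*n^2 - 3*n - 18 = (n + 3)*(n^2 + n - 6) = (n - 2)*(n + 3)*(n + 3)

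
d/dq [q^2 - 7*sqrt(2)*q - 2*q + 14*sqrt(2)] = 2*q - 7*sqrt(2) - 2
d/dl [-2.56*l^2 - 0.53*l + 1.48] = -5.12*l - 0.53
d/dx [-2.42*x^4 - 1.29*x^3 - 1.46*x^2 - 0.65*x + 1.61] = -9.68*x^3 - 3.87*x^2 - 2.92*x - 0.65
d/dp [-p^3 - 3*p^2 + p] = -3*p^2 - 6*p + 1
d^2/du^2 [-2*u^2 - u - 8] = -4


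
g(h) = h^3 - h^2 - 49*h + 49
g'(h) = 3*h^2 - 2*h - 49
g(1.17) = -8.10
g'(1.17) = -47.23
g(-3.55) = 165.61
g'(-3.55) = -4.09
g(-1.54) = 118.44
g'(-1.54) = -38.81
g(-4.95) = 145.76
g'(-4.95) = 34.41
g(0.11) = 43.60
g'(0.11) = -49.18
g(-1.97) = 134.00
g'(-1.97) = -33.42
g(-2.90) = 158.30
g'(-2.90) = -17.97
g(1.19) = -9.04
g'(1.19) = -47.13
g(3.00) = -80.00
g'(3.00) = -28.00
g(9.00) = 256.00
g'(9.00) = 176.00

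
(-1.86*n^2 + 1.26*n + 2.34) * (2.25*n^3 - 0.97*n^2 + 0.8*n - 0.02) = -4.185*n^5 + 4.6392*n^4 + 2.5548*n^3 - 1.2246*n^2 + 1.8468*n - 0.0468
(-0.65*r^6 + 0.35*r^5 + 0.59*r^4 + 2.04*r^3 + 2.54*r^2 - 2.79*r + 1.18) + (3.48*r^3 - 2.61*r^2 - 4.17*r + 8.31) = -0.65*r^6 + 0.35*r^5 + 0.59*r^4 + 5.52*r^3 - 0.0699999999999998*r^2 - 6.96*r + 9.49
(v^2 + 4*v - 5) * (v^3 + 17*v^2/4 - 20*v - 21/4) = v^5 + 33*v^4/4 - 8*v^3 - 213*v^2/2 + 79*v + 105/4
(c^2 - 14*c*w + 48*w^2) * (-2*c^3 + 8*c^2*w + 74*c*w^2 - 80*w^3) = -2*c^5 + 36*c^4*w - 134*c^3*w^2 - 732*c^2*w^3 + 4672*c*w^4 - 3840*w^5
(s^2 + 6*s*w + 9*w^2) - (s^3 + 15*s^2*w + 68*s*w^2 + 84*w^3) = -s^3 - 15*s^2*w + s^2 - 68*s*w^2 + 6*s*w - 84*w^3 + 9*w^2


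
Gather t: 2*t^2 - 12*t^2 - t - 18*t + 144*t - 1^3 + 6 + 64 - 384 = -10*t^2 + 125*t - 315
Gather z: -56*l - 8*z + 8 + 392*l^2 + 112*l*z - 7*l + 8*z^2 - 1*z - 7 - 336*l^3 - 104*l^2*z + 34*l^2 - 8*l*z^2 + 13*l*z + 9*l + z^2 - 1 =-336*l^3 + 426*l^2 - 54*l + z^2*(9 - 8*l) + z*(-104*l^2 + 125*l - 9)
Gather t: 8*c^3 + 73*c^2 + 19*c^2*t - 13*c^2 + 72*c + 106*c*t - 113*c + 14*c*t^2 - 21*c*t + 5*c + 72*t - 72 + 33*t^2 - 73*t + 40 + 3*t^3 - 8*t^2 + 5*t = 8*c^3 + 60*c^2 - 36*c + 3*t^3 + t^2*(14*c + 25) + t*(19*c^2 + 85*c + 4) - 32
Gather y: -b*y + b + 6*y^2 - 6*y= b + 6*y^2 + y*(-b - 6)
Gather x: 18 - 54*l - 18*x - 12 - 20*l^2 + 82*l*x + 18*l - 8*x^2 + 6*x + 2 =-20*l^2 - 36*l - 8*x^2 + x*(82*l - 12) + 8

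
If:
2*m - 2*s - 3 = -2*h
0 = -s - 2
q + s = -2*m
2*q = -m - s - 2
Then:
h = -11/6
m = 4/3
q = -2/3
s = -2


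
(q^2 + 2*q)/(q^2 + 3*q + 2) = q/(q + 1)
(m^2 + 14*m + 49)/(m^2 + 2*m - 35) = (m + 7)/(m - 5)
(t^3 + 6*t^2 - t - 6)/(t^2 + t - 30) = (t^2 - 1)/(t - 5)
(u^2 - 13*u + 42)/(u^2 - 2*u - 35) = (u - 6)/(u + 5)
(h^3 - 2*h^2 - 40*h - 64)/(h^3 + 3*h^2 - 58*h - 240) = (h^2 + 6*h + 8)/(h^2 + 11*h + 30)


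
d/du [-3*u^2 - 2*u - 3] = -6*u - 2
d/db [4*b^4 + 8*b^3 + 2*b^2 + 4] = 4*b*(4*b^2 + 6*b + 1)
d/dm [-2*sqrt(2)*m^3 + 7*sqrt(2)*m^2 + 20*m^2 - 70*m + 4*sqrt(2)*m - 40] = -6*sqrt(2)*m^2 + 14*sqrt(2)*m + 40*m - 70 + 4*sqrt(2)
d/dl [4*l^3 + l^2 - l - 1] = 12*l^2 + 2*l - 1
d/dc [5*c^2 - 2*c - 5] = 10*c - 2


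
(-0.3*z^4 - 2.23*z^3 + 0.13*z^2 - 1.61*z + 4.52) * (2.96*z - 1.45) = -0.888*z^5 - 6.1658*z^4 + 3.6183*z^3 - 4.9541*z^2 + 15.7137*z - 6.554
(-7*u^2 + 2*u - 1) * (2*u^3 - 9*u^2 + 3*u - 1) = -14*u^5 + 67*u^4 - 41*u^3 + 22*u^2 - 5*u + 1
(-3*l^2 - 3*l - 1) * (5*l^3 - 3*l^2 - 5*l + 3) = -15*l^5 - 6*l^4 + 19*l^3 + 9*l^2 - 4*l - 3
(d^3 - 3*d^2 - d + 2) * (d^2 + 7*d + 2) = d^5 + 4*d^4 - 20*d^3 - 11*d^2 + 12*d + 4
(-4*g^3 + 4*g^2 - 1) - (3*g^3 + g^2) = -7*g^3 + 3*g^2 - 1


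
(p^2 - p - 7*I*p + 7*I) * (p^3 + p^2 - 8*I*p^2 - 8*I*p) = p^5 - 15*I*p^4 - 57*p^3 + 15*I*p^2 + 56*p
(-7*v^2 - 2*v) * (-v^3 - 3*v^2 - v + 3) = 7*v^5 + 23*v^4 + 13*v^3 - 19*v^2 - 6*v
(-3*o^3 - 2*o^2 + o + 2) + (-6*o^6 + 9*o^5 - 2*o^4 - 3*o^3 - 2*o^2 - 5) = -6*o^6 + 9*o^5 - 2*o^4 - 6*o^3 - 4*o^2 + o - 3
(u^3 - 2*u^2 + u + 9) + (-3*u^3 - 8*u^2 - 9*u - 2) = -2*u^3 - 10*u^2 - 8*u + 7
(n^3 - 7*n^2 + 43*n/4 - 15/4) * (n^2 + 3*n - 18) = n^5 - 4*n^4 - 113*n^3/4 + 309*n^2/2 - 819*n/4 + 135/2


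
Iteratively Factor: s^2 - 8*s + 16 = (s - 4)*(s - 4)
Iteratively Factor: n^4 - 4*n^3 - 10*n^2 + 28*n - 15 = (n + 3)*(n^3 - 7*n^2 + 11*n - 5) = (n - 5)*(n + 3)*(n^2 - 2*n + 1) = (n - 5)*(n - 1)*(n + 3)*(n - 1)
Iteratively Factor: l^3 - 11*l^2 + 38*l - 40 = (l - 2)*(l^2 - 9*l + 20) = (l - 4)*(l - 2)*(l - 5)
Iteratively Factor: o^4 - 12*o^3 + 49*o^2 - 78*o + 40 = (o - 1)*(o^3 - 11*o^2 + 38*o - 40) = (o - 5)*(o - 1)*(o^2 - 6*o + 8) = (o - 5)*(o - 2)*(o - 1)*(o - 4)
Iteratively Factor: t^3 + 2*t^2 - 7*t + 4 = (t - 1)*(t^2 + 3*t - 4) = (t - 1)^2*(t + 4)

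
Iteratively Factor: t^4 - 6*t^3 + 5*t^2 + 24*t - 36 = (t - 2)*(t^3 - 4*t^2 - 3*t + 18) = (t - 3)*(t - 2)*(t^2 - t - 6) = (t - 3)^2*(t - 2)*(t + 2)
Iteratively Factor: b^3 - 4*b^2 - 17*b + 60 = (b + 4)*(b^2 - 8*b + 15) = (b - 5)*(b + 4)*(b - 3)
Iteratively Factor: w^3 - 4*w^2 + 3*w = (w - 3)*(w^2 - w) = w*(w - 3)*(w - 1)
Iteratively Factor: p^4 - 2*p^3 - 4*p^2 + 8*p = (p)*(p^3 - 2*p^2 - 4*p + 8) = p*(p - 2)*(p^2 - 4) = p*(p - 2)*(p + 2)*(p - 2)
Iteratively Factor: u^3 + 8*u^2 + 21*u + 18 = (u + 2)*(u^2 + 6*u + 9) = (u + 2)*(u + 3)*(u + 3)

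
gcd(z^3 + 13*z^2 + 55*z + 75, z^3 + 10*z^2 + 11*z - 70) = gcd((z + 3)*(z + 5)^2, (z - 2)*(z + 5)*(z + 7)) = z + 5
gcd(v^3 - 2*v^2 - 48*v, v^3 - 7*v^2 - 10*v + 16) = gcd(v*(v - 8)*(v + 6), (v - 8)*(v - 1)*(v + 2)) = v - 8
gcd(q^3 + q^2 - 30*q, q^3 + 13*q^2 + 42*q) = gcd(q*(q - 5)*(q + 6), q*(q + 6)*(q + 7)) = q^2 + 6*q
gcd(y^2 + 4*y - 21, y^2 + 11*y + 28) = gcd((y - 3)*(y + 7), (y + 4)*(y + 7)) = y + 7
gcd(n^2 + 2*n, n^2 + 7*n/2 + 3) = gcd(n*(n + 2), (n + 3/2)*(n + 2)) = n + 2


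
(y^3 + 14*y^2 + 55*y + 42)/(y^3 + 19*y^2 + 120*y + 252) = (y + 1)/(y + 6)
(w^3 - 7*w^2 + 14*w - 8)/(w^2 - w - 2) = (w^2 - 5*w + 4)/(w + 1)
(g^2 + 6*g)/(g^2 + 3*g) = (g + 6)/(g + 3)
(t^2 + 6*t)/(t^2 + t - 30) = t/(t - 5)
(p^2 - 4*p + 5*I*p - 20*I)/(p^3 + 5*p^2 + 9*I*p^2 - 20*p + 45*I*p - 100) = (p - 4)/(p^2 + p*(5 + 4*I) + 20*I)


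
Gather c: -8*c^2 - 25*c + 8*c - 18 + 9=-8*c^2 - 17*c - 9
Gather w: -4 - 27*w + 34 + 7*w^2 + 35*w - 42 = 7*w^2 + 8*w - 12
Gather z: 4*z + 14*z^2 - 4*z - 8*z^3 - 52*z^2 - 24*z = -8*z^3 - 38*z^2 - 24*z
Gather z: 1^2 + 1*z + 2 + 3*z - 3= 4*z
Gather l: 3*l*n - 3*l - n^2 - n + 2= l*(3*n - 3) - n^2 - n + 2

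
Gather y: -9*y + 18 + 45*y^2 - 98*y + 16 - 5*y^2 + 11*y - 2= 40*y^2 - 96*y + 32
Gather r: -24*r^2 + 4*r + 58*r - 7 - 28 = -24*r^2 + 62*r - 35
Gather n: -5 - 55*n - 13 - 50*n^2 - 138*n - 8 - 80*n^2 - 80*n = -130*n^2 - 273*n - 26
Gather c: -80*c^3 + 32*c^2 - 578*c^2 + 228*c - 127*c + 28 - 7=-80*c^3 - 546*c^2 + 101*c + 21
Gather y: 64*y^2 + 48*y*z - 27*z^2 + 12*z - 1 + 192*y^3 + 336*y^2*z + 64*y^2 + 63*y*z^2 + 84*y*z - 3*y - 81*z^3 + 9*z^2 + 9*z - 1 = 192*y^3 + y^2*(336*z + 128) + y*(63*z^2 + 132*z - 3) - 81*z^3 - 18*z^2 + 21*z - 2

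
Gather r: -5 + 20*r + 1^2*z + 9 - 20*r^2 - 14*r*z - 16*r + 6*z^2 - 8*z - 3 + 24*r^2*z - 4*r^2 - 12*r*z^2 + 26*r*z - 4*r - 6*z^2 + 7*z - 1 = r^2*(24*z - 24) + r*(-12*z^2 + 12*z)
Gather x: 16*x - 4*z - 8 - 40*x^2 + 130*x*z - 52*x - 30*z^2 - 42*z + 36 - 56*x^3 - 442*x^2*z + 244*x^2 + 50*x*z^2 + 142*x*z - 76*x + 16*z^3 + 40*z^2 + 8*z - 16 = -56*x^3 + x^2*(204 - 442*z) + x*(50*z^2 + 272*z - 112) + 16*z^3 + 10*z^2 - 38*z + 12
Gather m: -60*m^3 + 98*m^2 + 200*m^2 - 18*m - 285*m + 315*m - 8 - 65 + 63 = -60*m^3 + 298*m^2 + 12*m - 10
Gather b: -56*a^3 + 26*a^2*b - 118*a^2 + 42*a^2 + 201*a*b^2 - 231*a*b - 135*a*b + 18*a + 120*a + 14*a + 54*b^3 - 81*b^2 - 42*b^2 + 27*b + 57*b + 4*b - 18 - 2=-56*a^3 - 76*a^2 + 152*a + 54*b^3 + b^2*(201*a - 123) + b*(26*a^2 - 366*a + 88) - 20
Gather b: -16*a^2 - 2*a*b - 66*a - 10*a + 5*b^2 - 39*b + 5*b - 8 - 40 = -16*a^2 - 76*a + 5*b^2 + b*(-2*a - 34) - 48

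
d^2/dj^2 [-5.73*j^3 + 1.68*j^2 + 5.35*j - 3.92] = 3.36 - 34.38*j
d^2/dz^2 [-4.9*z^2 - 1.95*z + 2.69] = -9.80000000000000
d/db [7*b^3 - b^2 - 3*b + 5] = 21*b^2 - 2*b - 3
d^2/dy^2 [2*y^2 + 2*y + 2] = 4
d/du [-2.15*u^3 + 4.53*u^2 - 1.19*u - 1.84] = -6.45*u^2 + 9.06*u - 1.19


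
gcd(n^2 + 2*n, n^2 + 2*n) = n^2 + 2*n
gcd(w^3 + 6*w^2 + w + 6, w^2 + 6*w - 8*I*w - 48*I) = w + 6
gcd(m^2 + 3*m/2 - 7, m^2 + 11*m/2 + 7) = m + 7/2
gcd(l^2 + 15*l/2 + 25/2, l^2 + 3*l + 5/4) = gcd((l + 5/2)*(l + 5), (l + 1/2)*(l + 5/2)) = l + 5/2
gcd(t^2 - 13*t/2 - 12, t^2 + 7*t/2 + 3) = t + 3/2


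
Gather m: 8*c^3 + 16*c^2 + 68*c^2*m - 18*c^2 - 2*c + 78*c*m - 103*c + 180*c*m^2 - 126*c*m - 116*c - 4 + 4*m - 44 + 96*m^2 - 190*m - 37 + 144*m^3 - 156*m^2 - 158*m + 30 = 8*c^3 - 2*c^2 - 221*c + 144*m^3 + m^2*(180*c - 60) + m*(68*c^2 - 48*c - 344) - 55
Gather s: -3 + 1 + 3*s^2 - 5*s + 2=3*s^2 - 5*s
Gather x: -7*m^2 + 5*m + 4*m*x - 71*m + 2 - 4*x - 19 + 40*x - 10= -7*m^2 - 66*m + x*(4*m + 36) - 27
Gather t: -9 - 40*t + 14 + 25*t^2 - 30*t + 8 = 25*t^2 - 70*t + 13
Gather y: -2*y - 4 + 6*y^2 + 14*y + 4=6*y^2 + 12*y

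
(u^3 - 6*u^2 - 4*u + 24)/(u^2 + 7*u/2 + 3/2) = 2*(u^3 - 6*u^2 - 4*u + 24)/(2*u^2 + 7*u + 3)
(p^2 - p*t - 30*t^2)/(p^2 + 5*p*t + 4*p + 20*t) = (p - 6*t)/(p + 4)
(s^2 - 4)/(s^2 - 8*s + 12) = (s + 2)/(s - 6)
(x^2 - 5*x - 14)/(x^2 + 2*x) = (x - 7)/x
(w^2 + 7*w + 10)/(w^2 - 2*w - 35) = (w + 2)/(w - 7)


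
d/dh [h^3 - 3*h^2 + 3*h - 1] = 3*h^2 - 6*h + 3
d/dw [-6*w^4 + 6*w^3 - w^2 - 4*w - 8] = -24*w^3 + 18*w^2 - 2*w - 4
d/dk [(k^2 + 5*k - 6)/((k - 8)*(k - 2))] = (-15*k^2 + 44*k + 20)/(k^4 - 20*k^3 + 132*k^2 - 320*k + 256)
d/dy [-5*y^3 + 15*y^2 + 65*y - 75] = -15*y^2 + 30*y + 65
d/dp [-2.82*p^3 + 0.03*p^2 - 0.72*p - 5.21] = -8.46*p^2 + 0.06*p - 0.72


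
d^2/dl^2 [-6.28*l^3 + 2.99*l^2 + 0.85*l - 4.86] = 5.98 - 37.68*l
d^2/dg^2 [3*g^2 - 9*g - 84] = 6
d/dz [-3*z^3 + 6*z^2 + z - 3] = -9*z^2 + 12*z + 1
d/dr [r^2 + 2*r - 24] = 2*r + 2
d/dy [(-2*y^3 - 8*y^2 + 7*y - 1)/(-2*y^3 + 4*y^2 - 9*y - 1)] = 4*(-6*y^4 + 16*y^3 + 11*y^2 + 6*y - 4)/(4*y^6 - 16*y^5 + 52*y^4 - 68*y^3 + 73*y^2 + 18*y + 1)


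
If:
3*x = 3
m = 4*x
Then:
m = 4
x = 1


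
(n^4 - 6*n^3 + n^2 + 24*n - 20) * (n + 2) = n^5 - 4*n^4 - 11*n^3 + 26*n^2 + 28*n - 40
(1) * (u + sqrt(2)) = u + sqrt(2)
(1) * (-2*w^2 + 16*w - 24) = -2*w^2 + 16*w - 24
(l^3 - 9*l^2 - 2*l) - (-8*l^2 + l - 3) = l^3 - l^2 - 3*l + 3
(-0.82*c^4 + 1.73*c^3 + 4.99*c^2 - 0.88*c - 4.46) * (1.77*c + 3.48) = -1.4514*c^5 + 0.2085*c^4 + 14.8527*c^3 + 15.8076*c^2 - 10.9566*c - 15.5208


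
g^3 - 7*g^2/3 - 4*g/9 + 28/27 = (g - 7/3)*(g - 2/3)*(g + 2/3)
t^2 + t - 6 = (t - 2)*(t + 3)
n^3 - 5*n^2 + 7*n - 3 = (n - 3)*(n - 1)^2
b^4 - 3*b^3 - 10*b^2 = b^2*(b - 5)*(b + 2)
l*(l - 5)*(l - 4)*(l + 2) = l^4 - 7*l^3 + 2*l^2 + 40*l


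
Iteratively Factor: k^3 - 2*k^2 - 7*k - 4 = (k + 1)*(k^2 - 3*k - 4) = (k + 1)^2*(k - 4)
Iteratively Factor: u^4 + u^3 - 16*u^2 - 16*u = (u - 4)*(u^3 + 5*u^2 + 4*u) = (u - 4)*(u + 1)*(u^2 + 4*u) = (u - 4)*(u + 1)*(u + 4)*(u)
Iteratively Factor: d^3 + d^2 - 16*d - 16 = (d + 4)*(d^2 - 3*d - 4) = (d + 1)*(d + 4)*(d - 4)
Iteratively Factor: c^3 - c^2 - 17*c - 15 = (c + 1)*(c^2 - 2*c - 15) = (c - 5)*(c + 1)*(c + 3)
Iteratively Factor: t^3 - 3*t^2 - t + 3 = (t + 1)*(t^2 - 4*t + 3) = (t - 1)*(t + 1)*(t - 3)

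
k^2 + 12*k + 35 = (k + 5)*(k + 7)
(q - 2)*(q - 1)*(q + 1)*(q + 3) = q^4 + q^3 - 7*q^2 - q + 6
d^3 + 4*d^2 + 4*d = d*(d + 2)^2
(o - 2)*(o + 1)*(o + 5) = o^3 + 4*o^2 - 7*o - 10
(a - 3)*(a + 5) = a^2 + 2*a - 15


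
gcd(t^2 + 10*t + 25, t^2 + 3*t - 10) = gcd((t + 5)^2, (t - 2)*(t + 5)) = t + 5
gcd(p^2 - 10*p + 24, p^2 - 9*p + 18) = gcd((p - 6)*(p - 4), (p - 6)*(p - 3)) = p - 6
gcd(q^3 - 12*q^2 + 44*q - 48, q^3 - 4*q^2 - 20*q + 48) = q^2 - 8*q + 12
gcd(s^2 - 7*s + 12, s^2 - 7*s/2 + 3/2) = s - 3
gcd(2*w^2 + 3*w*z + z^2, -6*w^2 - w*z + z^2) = 2*w + z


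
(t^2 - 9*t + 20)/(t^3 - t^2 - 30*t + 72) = (t - 5)/(t^2 + 3*t - 18)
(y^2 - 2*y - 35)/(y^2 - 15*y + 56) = (y + 5)/(y - 8)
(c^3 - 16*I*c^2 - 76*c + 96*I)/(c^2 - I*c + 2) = (c^2 - 14*I*c - 48)/(c + I)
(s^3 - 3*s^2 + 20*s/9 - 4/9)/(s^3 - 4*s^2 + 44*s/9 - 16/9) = (3*s - 1)/(3*s - 4)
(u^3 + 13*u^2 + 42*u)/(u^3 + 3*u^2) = (u^2 + 13*u + 42)/(u*(u + 3))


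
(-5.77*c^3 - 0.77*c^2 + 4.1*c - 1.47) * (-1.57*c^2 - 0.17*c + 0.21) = 9.0589*c^5 + 2.1898*c^4 - 7.5178*c^3 + 1.4492*c^2 + 1.1109*c - 0.3087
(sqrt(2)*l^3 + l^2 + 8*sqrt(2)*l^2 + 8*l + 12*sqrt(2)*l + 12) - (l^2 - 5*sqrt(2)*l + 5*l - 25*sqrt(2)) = sqrt(2)*l^3 + 8*sqrt(2)*l^2 + 3*l + 17*sqrt(2)*l + 12 + 25*sqrt(2)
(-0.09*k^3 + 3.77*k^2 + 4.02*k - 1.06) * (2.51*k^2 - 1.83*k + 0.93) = -0.2259*k^5 + 9.6274*k^4 + 3.1074*k^3 - 6.5111*k^2 + 5.6784*k - 0.9858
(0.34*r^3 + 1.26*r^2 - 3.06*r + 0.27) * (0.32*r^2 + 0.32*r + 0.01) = 0.1088*r^5 + 0.512*r^4 - 0.5726*r^3 - 0.8802*r^2 + 0.0558*r + 0.0027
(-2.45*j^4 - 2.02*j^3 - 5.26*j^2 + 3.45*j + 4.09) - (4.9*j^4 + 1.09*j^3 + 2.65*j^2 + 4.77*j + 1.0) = -7.35*j^4 - 3.11*j^3 - 7.91*j^2 - 1.32*j + 3.09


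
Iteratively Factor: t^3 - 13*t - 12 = (t + 3)*(t^2 - 3*t - 4) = (t - 4)*(t + 3)*(t + 1)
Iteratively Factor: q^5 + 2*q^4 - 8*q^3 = (q - 2)*(q^4 + 4*q^3) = (q - 2)*(q + 4)*(q^3) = q*(q - 2)*(q + 4)*(q^2) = q^2*(q - 2)*(q + 4)*(q)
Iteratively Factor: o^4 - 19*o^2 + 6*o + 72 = (o + 2)*(o^3 - 2*o^2 - 15*o + 36) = (o - 3)*(o + 2)*(o^2 + o - 12) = (o - 3)*(o + 2)*(o + 4)*(o - 3)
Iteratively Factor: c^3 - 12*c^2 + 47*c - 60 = (c - 4)*(c^2 - 8*c + 15) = (c - 5)*(c - 4)*(c - 3)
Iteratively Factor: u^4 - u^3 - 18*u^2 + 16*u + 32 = (u - 4)*(u^3 + 3*u^2 - 6*u - 8) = (u - 4)*(u + 4)*(u^2 - u - 2) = (u - 4)*(u + 1)*(u + 4)*(u - 2)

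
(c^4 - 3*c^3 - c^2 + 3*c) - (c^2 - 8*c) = c^4 - 3*c^3 - 2*c^2 + 11*c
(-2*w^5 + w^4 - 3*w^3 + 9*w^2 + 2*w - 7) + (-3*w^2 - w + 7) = -2*w^5 + w^4 - 3*w^3 + 6*w^2 + w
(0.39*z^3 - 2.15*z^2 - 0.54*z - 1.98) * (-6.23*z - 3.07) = -2.4297*z^4 + 12.1972*z^3 + 9.9647*z^2 + 13.9932*z + 6.0786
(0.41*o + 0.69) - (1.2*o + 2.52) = -0.79*o - 1.83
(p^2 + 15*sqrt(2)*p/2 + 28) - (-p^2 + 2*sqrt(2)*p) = 2*p^2 + 11*sqrt(2)*p/2 + 28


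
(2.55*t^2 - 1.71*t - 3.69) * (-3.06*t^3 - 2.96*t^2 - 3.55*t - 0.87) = -7.803*t^5 - 2.3154*t^4 + 7.3005*t^3 + 14.7744*t^2 + 14.5872*t + 3.2103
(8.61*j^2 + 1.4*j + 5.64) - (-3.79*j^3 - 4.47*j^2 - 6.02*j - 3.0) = 3.79*j^3 + 13.08*j^2 + 7.42*j + 8.64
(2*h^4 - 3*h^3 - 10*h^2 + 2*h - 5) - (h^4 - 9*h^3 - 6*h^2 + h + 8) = h^4 + 6*h^3 - 4*h^2 + h - 13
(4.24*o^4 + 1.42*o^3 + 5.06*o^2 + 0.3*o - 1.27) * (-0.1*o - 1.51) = -0.424*o^5 - 6.5444*o^4 - 2.6502*o^3 - 7.6706*o^2 - 0.326*o + 1.9177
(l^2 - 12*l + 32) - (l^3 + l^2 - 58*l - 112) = -l^3 + 46*l + 144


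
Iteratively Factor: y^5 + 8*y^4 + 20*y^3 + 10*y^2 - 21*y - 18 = (y + 1)*(y^4 + 7*y^3 + 13*y^2 - 3*y - 18) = (y + 1)*(y + 3)*(y^3 + 4*y^2 + y - 6) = (y + 1)*(y + 2)*(y + 3)*(y^2 + 2*y - 3) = (y + 1)*(y + 2)*(y + 3)^2*(y - 1)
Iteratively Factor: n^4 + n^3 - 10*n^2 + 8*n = (n + 4)*(n^3 - 3*n^2 + 2*n) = (n - 1)*(n + 4)*(n^2 - 2*n) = (n - 2)*(n - 1)*(n + 4)*(n)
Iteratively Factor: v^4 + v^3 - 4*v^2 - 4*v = (v)*(v^3 + v^2 - 4*v - 4) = v*(v - 2)*(v^2 + 3*v + 2) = v*(v - 2)*(v + 2)*(v + 1)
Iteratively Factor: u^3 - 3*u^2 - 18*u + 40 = (u - 5)*(u^2 + 2*u - 8) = (u - 5)*(u + 4)*(u - 2)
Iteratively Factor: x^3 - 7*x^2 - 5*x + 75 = (x - 5)*(x^2 - 2*x - 15) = (x - 5)*(x + 3)*(x - 5)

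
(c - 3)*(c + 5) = c^2 + 2*c - 15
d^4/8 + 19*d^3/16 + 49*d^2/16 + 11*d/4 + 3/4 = (d/4 + 1/2)*(d/2 + 1/4)*(d + 1)*(d + 6)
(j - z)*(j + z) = j^2 - z^2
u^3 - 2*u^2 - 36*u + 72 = (u - 6)*(u - 2)*(u + 6)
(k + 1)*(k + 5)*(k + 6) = k^3 + 12*k^2 + 41*k + 30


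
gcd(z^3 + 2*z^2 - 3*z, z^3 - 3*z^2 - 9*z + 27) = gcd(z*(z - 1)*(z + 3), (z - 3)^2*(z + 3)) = z + 3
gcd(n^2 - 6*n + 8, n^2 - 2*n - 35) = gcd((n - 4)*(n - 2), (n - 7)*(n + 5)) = 1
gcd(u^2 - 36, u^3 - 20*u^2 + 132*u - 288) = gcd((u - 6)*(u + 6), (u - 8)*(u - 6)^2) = u - 6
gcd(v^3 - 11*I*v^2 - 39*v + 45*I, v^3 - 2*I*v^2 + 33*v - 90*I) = v^2 - 8*I*v - 15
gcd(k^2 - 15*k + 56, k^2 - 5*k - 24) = k - 8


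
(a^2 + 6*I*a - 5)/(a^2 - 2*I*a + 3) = (a + 5*I)/(a - 3*I)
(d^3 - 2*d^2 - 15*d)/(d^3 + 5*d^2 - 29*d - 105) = d/(d + 7)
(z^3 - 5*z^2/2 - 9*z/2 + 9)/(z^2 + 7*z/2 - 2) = (2*z^3 - 5*z^2 - 9*z + 18)/(2*z^2 + 7*z - 4)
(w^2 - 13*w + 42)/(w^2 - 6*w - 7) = (w - 6)/(w + 1)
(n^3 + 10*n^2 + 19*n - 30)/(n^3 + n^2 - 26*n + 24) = (n + 5)/(n - 4)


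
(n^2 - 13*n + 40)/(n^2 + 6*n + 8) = (n^2 - 13*n + 40)/(n^2 + 6*n + 8)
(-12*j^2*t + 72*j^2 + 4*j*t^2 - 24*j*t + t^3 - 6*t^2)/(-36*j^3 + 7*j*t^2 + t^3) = (t - 6)/(3*j + t)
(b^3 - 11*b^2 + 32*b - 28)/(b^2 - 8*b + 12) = (b^2 - 9*b + 14)/(b - 6)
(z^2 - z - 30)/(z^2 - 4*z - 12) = (z + 5)/(z + 2)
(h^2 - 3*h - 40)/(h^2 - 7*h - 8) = (h + 5)/(h + 1)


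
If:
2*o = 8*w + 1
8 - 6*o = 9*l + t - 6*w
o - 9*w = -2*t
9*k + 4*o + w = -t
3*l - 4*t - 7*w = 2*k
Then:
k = -44/81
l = 1369/6318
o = 803/702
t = 107/702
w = 113/702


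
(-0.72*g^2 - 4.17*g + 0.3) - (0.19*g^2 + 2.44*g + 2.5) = -0.91*g^2 - 6.61*g - 2.2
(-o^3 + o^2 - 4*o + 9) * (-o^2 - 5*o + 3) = o^5 + 4*o^4 - 4*o^3 + 14*o^2 - 57*o + 27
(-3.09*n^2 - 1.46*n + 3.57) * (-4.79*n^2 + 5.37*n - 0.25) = 14.8011*n^4 - 9.5999*n^3 - 24.168*n^2 + 19.5359*n - 0.8925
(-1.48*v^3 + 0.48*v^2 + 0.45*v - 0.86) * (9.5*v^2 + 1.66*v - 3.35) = -14.06*v^5 + 2.1032*v^4 + 10.0298*v^3 - 9.031*v^2 - 2.9351*v + 2.881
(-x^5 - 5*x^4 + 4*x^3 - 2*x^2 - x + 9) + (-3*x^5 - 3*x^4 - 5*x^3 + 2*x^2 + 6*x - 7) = -4*x^5 - 8*x^4 - x^3 + 5*x + 2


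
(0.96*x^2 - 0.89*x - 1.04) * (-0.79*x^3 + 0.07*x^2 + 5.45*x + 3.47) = -0.7584*x^5 + 0.7703*x^4 + 5.9913*x^3 - 1.5921*x^2 - 8.7563*x - 3.6088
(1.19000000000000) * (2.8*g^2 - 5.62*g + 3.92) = 3.332*g^2 - 6.6878*g + 4.6648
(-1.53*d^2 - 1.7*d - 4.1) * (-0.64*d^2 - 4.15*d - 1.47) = 0.9792*d^4 + 7.4375*d^3 + 11.9281*d^2 + 19.514*d + 6.027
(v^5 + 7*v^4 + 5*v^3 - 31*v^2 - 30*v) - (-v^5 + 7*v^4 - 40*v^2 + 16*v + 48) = 2*v^5 + 5*v^3 + 9*v^2 - 46*v - 48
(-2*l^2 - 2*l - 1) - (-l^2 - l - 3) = -l^2 - l + 2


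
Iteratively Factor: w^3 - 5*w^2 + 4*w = (w)*(w^2 - 5*w + 4) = w*(w - 4)*(w - 1)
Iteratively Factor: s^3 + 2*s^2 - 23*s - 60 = (s + 3)*(s^2 - s - 20) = (s + 3)*(s + 4)*(s - 5)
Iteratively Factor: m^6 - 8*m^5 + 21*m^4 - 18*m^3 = (m - 2)*(m^5 - 6*m^4 + 9*m^3) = m*(m - 2)*(m^4 - 6*m^3 + 9*m^2) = m*(m - 3)*(m - 2)*(m^3 - 3*m^2) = m^2*(m - 3)*(m - 2)*(m^2 - 3*m) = m^3*(m - 3)*(m - 2)*(m - 3)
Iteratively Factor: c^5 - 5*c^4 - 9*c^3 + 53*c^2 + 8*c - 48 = (c - 1)*(c^4 - 4*c^3 - 13*c^2 + 40*c + 48) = (c - 1)*(c + 3)*(c^3 - 7*c^2 + 8*c + 16) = (c - 4)*(c - 1)*(c + 3)*(c^2 - 3*c - 4) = (c - 4)^2*(c - 1)*(c + 3)*(c + 1)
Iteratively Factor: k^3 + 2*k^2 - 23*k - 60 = (k + 4)*(k^2 - 2*k - 15) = (k - 5)*(k + 4)*(k + 3)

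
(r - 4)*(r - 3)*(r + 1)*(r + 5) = r^4 - r^3 - 25*r^2 + 37*r + 60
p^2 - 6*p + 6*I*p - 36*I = (p - 6)*(p + 6*I)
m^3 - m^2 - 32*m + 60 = (m - 5)*(m - 2)*(m + 6)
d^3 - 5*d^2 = d^2*(d - 5)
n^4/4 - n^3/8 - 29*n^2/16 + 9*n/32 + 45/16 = (n/4 + 1/2)*(n - 5/2)*(n - 3/2)*(n + 3/2)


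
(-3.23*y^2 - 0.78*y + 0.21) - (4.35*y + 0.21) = -3.23*y^2 - 5.13*y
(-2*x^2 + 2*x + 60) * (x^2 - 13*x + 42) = -2*x^4 + 28*x^3 - 50*x^2 - 696*x + 2520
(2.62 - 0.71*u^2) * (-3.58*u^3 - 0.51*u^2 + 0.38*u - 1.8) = 2.5418*u^5 + 0.3621*u^4 - 9.6494*u^3 - 0.0582*u^2 + 0.9956*u - 4.716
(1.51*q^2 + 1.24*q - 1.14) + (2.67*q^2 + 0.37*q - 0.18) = 4.18*q^2 + 1.61*q - 1.32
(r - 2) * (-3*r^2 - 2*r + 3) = -3*r^3 + 4*r^2 + 7*r - 6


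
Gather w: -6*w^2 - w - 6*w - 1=-6*w^2 - 7*w - 1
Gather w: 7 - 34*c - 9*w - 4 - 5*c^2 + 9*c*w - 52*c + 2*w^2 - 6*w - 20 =-5*c^2 - 86*c + 2*w^2 + w*(9*c - 15) - 17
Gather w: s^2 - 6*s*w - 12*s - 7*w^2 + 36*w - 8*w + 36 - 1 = s^2 - 12*s - 7*w^2 + w*(28 - 6*s) + 35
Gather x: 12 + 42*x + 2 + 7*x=49*x + 14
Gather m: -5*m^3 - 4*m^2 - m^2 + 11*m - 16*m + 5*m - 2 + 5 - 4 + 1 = -5*m^3 - 5*m^2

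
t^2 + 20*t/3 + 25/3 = (t + 5/3)*(t + 5)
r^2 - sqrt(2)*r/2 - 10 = (r - 5*sqrt(2)/2)*(r + 2*sqrt(2))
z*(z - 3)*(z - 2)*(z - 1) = z^4 - 6*z^3 + 11*z^2 - 6*z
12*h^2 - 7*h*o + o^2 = (-4*h + o)*(-3*h + o)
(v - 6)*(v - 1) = v^2 - 7*v + 6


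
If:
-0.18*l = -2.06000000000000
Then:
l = 11.44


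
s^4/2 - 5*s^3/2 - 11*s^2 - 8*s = s*(s/2 + 1/2)*(s - 8)*(s + 2)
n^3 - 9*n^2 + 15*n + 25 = (n - 5)^2*(n + 1)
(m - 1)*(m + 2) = m^2 + m - 2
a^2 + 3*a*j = a*(a + 3*j)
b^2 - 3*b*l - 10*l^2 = (b - 5*l)*(b + 2*l)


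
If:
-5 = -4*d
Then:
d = 5/4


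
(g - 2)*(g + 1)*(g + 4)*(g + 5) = g^4 + 8*g^3 + 9*g^2 - 38*g - 40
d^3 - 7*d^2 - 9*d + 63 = (d - 7)*(d - 3)*(d + 3)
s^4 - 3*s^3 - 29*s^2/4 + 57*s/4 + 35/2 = (s - 7/2)*(s - 5/2)*(s + 1)*(s + 2)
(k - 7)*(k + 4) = k^2 - 3*k - 28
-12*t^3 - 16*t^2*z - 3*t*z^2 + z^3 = (-6*t + z)*(t + z)*(2*t + z)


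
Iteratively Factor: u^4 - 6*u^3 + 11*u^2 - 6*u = (u - 1)*(u^3 - 5*u^2 + 6*u) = u*(u - 1)*(u^2 - 5*u + 6) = u*(u - 3)*(u - 1)*(u - 2)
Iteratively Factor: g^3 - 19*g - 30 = (g - 5)*(g^2 + 5*g + 6) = (g - 5)*(g + 2)*(g + 3)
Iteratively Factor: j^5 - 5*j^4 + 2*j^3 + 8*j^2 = (j - 2)*(j^4 - 3*j^3 - 4*j^2) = j*(j - 2)*(j^3 - 3*j^2 - 4*j) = j*(j - 2)*(j + 1)*(j^2 - 4*j) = j*(j - 4)*(j - 2)*(j + 1)*(j)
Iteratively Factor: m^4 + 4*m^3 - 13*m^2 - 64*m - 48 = (m + 1)*(m^3 + 3*m^2 - 16*m - 48) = (m + 1)*(m + 3)*(m^2 - 16) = (m - 4)*(m + 1)*(m + 3)*(m + 4)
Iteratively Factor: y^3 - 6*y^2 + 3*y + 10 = (y - 2)*(y^2 - 4*y - 5) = (y - 2)*(y + 1)*(y - 5)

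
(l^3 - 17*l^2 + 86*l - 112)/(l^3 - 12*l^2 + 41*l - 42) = (l - 8)/(l - 3)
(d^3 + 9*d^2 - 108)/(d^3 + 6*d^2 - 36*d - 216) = (d - 3)/(d - 6)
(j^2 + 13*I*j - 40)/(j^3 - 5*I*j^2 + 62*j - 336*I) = (j + 5*I)/(j^2 - 13*I*j - 42)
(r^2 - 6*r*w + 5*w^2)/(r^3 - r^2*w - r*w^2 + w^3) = (r - 5*w)/(r^2 - w^2)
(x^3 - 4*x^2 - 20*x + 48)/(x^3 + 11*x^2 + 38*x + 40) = (x^2 - 8*x + 12)/(x^2 + 7*x + 10)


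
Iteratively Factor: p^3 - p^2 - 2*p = (p - 2)*(p^2 + p) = p*(p - 2)*(p + 1)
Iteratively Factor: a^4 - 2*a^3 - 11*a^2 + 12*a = (a - 1)*(a^3 - a^2 - 12*a) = (a - 1)*(a + 3)*(a^2 - 4*a) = a*(a - 1)*(a + 3)*(a - 4)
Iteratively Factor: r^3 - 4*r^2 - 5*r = (r)*(r^2 - 4*r - 5) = r*(r + 1)*(r - 5)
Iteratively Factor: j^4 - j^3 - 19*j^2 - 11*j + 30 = (j - 5)*(j^3 + 4*j^2 + j - 6) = (j - 5)*(j + 2)*(j^2 + 2*j - 3) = (j - 5)*(j + 2)*(j + 3)*(j - 1)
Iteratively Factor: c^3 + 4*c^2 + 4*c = (c + 2)*(c^2 + 2*c) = c*(c + 2)*(c + 2)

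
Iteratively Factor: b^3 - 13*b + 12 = (b - 3)*(b^2 + 3*b - 4) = (b - 3)*(b + 4)*(b - 1)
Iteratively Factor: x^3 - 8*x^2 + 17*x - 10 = (x - 2)*(x^2 - 6*x + 5) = (x - 5)*(x - 2)*(x - 1)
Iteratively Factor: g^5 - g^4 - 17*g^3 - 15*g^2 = (g + 3)*(g^4 - 4*g^3 - 5*g^2) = (g - 5)*(g + 3)*(g^3 + g^2) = g*(g - 5)*(g + 3)*(g^2 + g) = g*(g - 5)*(g + 1)*(g + 3)*(g)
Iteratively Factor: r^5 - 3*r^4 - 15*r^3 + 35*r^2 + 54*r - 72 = (r - 4)*(r^4 + r^3 - 11*r^2 - 9*r + 18) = (r - 4)*(r + 2)*(r^3 - r^2 - 9*r + 9) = (r - 4)*(r - 3)*(r + 2)*(r^2 + 2*r - 3) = (r - 4)*(r - 3)*(r + 2)*(r + 3)*(r - 1)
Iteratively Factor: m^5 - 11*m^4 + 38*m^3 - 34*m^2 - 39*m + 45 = (m + 1)*(m^4 - 12*m^3 + 50*m^2 - 84*m + 45) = (m - 1)*(m + 1)*(m^3 - 11*m^2 + 39*m - 45) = (m - 3)*(m - 1)*(m + 1)*(m^2 - 8*m + 15) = (m - 5)*(m - 3)*(m - 1)*(m + 1)*(m - 3)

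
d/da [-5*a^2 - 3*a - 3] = -10*a - 3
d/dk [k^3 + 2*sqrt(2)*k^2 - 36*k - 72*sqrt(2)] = 3*k^2 + 4*sqrt(2)*k - 36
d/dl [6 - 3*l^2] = -6*l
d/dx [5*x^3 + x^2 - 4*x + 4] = 15*x^2 + 2*x - 4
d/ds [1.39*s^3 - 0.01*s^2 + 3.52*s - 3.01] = 4.17*s^2 - 0.02*s + 3.52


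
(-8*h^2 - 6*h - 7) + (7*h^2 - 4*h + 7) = -h^2 - 10*h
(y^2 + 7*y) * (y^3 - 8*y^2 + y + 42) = y^5 - y^4 - 55*y^3 + 49*y^2 + 294*y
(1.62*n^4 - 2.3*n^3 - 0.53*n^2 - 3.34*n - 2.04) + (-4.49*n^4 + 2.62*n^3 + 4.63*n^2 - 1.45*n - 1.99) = -2.87*n^4 + 0.32*n^3 + 4.1*n^2 - 4.79*n - 4.03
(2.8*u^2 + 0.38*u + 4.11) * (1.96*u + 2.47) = 5.488*u^3 + 7.6608*u^2 + 8.9942*u + 10.1517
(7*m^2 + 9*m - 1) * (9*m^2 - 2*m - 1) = 63*m^4 + 67*m^3 - 34*m^2 - 7*m + 1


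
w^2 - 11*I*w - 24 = (w - 8*I)*(w - 3*I)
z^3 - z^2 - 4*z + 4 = (z - 2)*(z - 1)*(z + 2)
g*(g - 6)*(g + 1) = g^3 - 5*g^2 - 6*g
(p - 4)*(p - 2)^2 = p^3 - 8*p^2 + 20*p - 16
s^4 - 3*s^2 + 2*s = s*(s - 1)^2*(s + 2)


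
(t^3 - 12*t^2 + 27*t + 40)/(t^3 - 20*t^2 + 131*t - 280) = (t + 1)/(t - 7)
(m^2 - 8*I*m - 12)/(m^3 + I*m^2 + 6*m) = (m - 6*I)/(m*(m + 3*I))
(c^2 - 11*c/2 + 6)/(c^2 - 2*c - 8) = (c - 3/2)/(c + 2)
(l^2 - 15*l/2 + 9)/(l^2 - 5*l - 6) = (l - 3/2)/(l + 1)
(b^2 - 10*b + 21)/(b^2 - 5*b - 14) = (b - 3)/(b + 2)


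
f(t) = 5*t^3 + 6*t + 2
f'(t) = 15*t^2 + 6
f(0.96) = 12.18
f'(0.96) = 19.82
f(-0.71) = -4.05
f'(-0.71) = 13.56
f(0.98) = 12.59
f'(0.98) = 20.41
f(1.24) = 18.97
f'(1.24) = 29.06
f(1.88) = 46.50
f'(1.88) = 59.02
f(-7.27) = -1962.82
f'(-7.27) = 798.79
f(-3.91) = -320.34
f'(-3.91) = 235.32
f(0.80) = 9.36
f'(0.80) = 15.60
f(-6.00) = -1114.00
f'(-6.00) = 546.00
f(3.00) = 155.00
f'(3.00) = 141.00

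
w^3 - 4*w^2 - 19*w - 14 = (w - 7)*(w + 1)*(w + 2)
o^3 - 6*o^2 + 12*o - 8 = (o - 2)^3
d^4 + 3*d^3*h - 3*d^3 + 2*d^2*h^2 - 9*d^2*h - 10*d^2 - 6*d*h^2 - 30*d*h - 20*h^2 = (d - 5)*(d + 2)*(d + h)*(d + 2*h)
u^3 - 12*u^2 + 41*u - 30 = (u - 6)*(u - 5)*(u - 1)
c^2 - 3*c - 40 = (c - 8)*(c + 5)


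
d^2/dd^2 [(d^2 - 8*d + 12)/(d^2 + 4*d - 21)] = 6*(-4*d^3 + 33*d^2 - 120*d + 71)/(d^6 + 12*d^5 - 15*d^4 - 440*d^3 + 315*d^2 + 5292*d - 9261)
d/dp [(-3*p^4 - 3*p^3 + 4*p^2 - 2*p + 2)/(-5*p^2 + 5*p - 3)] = (30*p^5 - 30*p^4 + 6*p^3 + 37*p^2 - 4*p - 4)/(25*p^4 - 50*p^3 + 55*p^2 - 30*p + 9)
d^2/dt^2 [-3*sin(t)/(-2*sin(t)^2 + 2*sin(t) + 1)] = 3*(-4*sin(t)^5 - 4*sin(t)^4 - 4*sin(t)^3 + 2*sin(t)^2 + 11*sin(t) - 4)/(-2*sin(t) - cos(2*t))^3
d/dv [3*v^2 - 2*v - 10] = 6*v - 2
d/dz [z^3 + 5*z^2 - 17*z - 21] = 3*z^2 + 10*z - 17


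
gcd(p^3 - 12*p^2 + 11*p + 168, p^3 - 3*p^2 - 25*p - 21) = p^2 - 4*p - 21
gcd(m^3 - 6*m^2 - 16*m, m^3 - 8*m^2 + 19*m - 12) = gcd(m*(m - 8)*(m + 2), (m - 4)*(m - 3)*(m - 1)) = 1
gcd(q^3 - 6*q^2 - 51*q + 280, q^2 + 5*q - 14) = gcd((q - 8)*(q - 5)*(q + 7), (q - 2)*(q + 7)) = q + 7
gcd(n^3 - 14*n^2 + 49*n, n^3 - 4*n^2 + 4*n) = n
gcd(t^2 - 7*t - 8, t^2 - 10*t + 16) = t - 8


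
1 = 1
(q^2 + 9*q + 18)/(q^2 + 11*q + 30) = (q + 3)/(q + 5)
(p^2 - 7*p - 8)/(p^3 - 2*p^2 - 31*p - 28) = (p - 8)/(p^2 - 3*p - 28)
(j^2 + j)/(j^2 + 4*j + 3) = j/(j + 3)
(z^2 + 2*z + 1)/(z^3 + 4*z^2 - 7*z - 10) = (z + 1)/(z^2 + 3*z - 10)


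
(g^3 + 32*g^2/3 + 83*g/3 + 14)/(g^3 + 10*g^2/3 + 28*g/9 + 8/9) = 3*(g^2 + 10*g + 21)/(3*g^2 + 8*g + 4)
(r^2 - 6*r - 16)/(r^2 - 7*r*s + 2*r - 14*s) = (r - 8)/(r - 7*s)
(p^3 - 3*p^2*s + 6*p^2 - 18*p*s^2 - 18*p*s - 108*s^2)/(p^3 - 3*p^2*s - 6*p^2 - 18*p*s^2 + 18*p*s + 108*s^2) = (p + 6)/(p - 6)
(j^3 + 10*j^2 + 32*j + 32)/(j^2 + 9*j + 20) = (j^2 + 6*j + 8)/(j + 5)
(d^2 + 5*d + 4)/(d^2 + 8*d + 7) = (d + 4)/(d + 7)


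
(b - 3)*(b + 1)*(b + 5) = b^3 + 3*b^2 - 13*b - 15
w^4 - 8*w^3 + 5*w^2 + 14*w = w*(w - 7)*(w - 2)*(w + 1)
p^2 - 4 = (p - 2)*(p + 2)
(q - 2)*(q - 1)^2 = q^3 - 4*q^2 + 5*q - 2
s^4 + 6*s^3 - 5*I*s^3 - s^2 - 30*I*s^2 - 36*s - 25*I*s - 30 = (s + 1)*(s + 5)*(s - 3*I)*(s - 2*I)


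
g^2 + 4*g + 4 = (g + 2)^2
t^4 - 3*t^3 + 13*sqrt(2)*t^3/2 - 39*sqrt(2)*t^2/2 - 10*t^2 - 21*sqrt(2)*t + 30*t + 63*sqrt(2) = (t - 3)*(t - 3*sqrt(2)/2)*(t + sqrt(2))*(t + 7*sqrt(2))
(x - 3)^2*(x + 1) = x^3 - 5*x^2 + 3*x + 9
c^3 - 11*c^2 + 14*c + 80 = (c - 8)*(c - 5)*(c + 2)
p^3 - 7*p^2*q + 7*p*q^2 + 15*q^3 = (p - 5*q)*(p - 3*q)*(p + q)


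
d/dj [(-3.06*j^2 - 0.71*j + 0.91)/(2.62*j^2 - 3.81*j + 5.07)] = (13.5188*j^2 - 35.7968*j - 0.1326)/(6.8644*j^4 - 19.9644*j^3 + 41.0829*j^2 - 38.6334*j + 25.7049)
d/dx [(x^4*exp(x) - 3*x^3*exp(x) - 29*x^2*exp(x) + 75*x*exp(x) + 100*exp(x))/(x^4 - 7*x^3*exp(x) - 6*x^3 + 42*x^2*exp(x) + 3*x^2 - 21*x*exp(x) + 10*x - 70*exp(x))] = (x^4 - x^3 - 7*x^2*exp(x) - 25*x^2 + 28*x*exp(x) + 80*x - 126*exp(x) - 40)*exp(x)/(x^4 - 14*x^3*exp(x) - 4*x^3 + 49*x^2*exp(2*x) + 56*x^2*exp(x) + 4*x^2 - 196*x*exp(2*x) - 56*x*exp(x) + 196*exp(2*x))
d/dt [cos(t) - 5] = -sin(t)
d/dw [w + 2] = 1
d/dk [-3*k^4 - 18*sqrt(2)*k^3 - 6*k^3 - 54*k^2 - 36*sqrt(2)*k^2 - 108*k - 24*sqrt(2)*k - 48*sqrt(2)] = -12*k^3 - 54*sqrt(2)*k^2 - 18*k^2 - 108*k - 72*sqrt(2)*k - 108 - 24*sqrt(2)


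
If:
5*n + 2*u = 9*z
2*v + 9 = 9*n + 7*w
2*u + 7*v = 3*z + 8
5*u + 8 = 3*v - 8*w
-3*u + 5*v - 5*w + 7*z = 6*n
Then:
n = -11053/1908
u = -547/36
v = 5071/1908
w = 18113/1908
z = -12583/1908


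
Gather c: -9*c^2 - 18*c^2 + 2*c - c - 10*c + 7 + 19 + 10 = -27*c^2 - 9*c + 36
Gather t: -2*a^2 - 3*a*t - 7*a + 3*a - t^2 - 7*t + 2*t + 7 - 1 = -2*a^2 - 4*a - t^2 + t*(-3*a - 5) + 6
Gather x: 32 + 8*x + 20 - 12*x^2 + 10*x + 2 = -12*x^2 + 18*x + 54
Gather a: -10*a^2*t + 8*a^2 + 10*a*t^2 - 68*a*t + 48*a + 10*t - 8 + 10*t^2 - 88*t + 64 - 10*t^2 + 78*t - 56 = a^2*(8 - 10*t) + a*(10*t^2 - 68*t + 48)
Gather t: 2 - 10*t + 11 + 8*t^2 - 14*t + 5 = 8*t^2 - 24*t + 18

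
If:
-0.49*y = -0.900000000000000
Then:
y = 1.84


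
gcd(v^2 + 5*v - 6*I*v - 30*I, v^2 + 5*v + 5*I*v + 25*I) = v + 5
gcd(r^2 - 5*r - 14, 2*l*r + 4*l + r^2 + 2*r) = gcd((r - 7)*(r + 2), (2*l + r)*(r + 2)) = r + 2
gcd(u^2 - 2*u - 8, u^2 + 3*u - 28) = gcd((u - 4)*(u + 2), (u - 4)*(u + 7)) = u - 4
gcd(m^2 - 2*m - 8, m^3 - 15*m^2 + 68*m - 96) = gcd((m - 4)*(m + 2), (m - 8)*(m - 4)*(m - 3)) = m - 4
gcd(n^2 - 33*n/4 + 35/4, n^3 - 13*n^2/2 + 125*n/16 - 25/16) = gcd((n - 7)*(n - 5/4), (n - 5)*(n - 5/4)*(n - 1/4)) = n - 5/4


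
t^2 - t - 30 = (t - 6)*(t + 5)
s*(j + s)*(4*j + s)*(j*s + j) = 4*j^3*s^2 + 4*j^3*s + 5*j^2*s^3 + 5*j^2*s^2 + j*s^4 + j*s^3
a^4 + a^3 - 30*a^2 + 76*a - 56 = (a - 2)^3*(a + 7)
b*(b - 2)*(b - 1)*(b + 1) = b^4 - 2*b^3 - b^2 + 2*b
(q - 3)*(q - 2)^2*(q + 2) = q^4 - 5*q^3 + 2*q^2 + 20*q - 24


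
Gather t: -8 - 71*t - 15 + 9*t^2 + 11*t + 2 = 9*t^2 - 60*t - 21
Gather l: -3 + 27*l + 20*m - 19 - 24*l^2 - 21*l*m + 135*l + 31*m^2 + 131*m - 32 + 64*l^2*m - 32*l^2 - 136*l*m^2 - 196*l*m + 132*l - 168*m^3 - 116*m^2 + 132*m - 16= l^2*(64*m - 56) + l*(-136*m^2 - 217*m + 294) - 168*m^3 - 85*m^2 + 283*m - 70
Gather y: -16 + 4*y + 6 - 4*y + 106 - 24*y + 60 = 156 - 24*y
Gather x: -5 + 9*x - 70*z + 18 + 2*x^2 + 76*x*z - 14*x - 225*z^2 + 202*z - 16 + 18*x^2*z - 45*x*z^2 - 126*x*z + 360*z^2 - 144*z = x^2*(18*z + 2) + x*(-45*z^2 - 50*z - 5) + 135*z^2 - 12*z - 3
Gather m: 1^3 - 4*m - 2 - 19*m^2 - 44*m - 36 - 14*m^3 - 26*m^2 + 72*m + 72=-14*m^3 - 45*m^2 + 24*m + 35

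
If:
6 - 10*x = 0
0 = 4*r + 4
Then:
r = -1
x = 3/5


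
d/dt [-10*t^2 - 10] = -20*t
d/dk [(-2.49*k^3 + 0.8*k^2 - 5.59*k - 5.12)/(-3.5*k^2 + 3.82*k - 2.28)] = (8.715*k^4 - 19.0236*k^3 + 0.522600000000004*k^2 - 39.488*k + 32.3036)/(12.25*k^4 - 26.74*k^3 + 30.5524*k^2 - 17.4192*k + 5.1984)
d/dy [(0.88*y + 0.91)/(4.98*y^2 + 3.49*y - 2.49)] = (4.3824*y^2 + 3.0712*y - (0.88*y + 0.91)*(9.96*y + 3.49) - 2.1912)/(4.98*y^2 + 3.49*y - 2.49)^2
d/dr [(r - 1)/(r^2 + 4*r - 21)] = (r^2 + 4*r - 2*(r - 1)*(r + 2) - 21)/(r^2 + 4*r - 21)^2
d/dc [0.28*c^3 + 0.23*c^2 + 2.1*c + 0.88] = 0.84*c^2 + 0.46*c + 2.1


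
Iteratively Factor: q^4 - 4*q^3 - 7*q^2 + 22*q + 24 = (q + 1)*(q^3 - 5*q^2 - 2*q + 24) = (q + 1)*(q + 2)*(q^2 - 7*q + 12) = (q - 3)*(q + 1)*(q + 2)*(q - 4)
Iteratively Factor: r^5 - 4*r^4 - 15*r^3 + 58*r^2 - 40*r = (r - 2)*(r^4 - 2*r^3 - 19*r^2 + 20*r) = r*(r - 2)*(r^3 - 2*r^2 - 19*r + 20) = r*(r - 2)*(r - 1)*(r^2 - r - 20) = r*(r - 2)*(r - 1)*(r + 4)*(r - 5)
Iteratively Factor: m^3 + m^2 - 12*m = (m + 4)*(m^2 - 3*m) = m*(m + 4)*(m - 3)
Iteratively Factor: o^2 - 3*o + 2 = (o - 2)*(o - 1)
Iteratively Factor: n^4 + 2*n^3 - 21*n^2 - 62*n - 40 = (n + 1)*(n^3 + n^2 - 22*n - 40) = (n + 1)*(n + 4)*(n^2 - 3*n - 10) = (n + 1)*(n + 2)*(n + 4)*(n - 5)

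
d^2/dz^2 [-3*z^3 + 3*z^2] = 6 - 18*z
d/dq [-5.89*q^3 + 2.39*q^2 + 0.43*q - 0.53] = -17.67*q^2 + 4.78*q + 0.43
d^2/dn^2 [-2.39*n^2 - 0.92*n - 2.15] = -4.78000000000000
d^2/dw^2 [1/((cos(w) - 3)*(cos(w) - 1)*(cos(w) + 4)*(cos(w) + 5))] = (682*(1 - cos(w)^2)^2 + 66*sin(w)^6 - 16*cos(w)^8 - 115*cos(w)^7 + 17*cos(w)^6 + 812*cos(w)^5 - 619*cos(w)^3 - 5663*cos(w)^2 - 846*cos(w) + 6430)/((cos(w) - 3)^3*(cos(w) - 1)^3*(cos(w) + 4)^3*(cos(w) + 5)^3)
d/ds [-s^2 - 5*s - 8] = -2*s - 5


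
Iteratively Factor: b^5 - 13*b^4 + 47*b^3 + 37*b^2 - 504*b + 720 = (b - 4)*(b^4 - 9*b^3 + 11*b^2 + 81*b - 180) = (b - 5)*(b - 4)*(b^3 - 4*b^2 - 9*b + 36) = (b - 5)*(b - 4)*(b + 3)*(b^2 - 7*b + 12) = (b - 5)*(b - 4)^2*(b + 3)*(b - 3)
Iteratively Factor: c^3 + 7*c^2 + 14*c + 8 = (c + 1)*(c^2 + 6*c + 8) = (c + 1)*(c + 2)*(c + 4)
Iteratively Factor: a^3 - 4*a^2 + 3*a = (a - 1)*(a^2 - 3*a) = (a - 3)*(a - 1)*(a)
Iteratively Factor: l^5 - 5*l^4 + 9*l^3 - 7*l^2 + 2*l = (l - 1)*(l^4 - 4*l^3 + 5*l^2 - 2*l) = (l - 1)^2*(l^3 - 3*l^2 + 2*l) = (l - 1)^3*(l^2 - 2*l) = (l - 2)*(l - 1)^3*(l)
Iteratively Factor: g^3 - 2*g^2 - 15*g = (g + 3)*(g^2 - 5*g) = g*(g + 3)*(g - 5)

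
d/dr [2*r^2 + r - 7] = 4*r + 1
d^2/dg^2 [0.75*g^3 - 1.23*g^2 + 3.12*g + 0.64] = 4.5*g - 2.46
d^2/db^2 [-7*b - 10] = 0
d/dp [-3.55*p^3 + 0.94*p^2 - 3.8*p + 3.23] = -10.65*p^2 + 1.88*p - 3.8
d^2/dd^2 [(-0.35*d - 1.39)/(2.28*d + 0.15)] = -14.212152/(2.28*d + 0.15)^3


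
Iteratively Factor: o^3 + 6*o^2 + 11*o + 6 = (o + 1)*(o^2 + 5*o + 6) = (o + 1)*(o + 2)*(o + 3)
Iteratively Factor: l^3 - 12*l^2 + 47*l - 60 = (l - 3)*(l^2 - 9*l + 20) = (l - 4)*(l - 3)*(l - 5)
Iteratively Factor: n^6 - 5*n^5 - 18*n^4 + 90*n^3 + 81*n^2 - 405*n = (n + 3)*(n^5 - 8*n^4 + 6*n^3 + 72*n^2 - 135*n) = n*(n + 3)*(n^4 - 8*n^3 + 6*n^2 + 72*n - 135) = n*(n - 5)*(n + 3)*(n^3 - 3*n^2 - 9*n + 27) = n*(n - 5)*(n + 3)^2*(n^2 - 6*n + 9) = n*(n - 5)*(n - 3)*(n + 3)^2*(n - 3)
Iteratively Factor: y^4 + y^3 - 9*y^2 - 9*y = (y + 1)*(y^3 - 9*y) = (y + 1)*(y + 3)*(y^2 - 3*y) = y*(y + 1)*(y + 3)*(y - 3)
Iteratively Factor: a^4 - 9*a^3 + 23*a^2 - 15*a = (a - 1)*(a^3 - 8*a^2 + 15*a) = a*(a - 1)*(a^2 - 8*a + 15) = a*(a - 5)*(a - 1)*(a - 3)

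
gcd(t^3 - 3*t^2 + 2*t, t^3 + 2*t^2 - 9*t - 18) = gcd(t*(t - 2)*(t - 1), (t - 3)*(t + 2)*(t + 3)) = 1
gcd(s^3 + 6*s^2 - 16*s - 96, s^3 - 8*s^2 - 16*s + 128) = s^2 - 16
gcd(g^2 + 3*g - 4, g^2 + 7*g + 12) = g + 4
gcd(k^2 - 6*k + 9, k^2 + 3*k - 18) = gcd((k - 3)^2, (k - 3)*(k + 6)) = k - 3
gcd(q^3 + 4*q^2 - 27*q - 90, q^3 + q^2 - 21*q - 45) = q^2 - 2*q - 15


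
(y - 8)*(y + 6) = y^2 - 2*y - 48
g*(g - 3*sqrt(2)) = g^2 - 3*sqrt(2)*g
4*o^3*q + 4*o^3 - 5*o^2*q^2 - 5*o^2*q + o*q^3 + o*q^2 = (-4*o + q)*(-o + q)*(o*q + o)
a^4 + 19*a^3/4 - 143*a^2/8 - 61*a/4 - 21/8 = (a - 3)*(a + 1/4)*(a + 1/2)*(a + 7)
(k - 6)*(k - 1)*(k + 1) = k^3 - 6*k^2 - k + 6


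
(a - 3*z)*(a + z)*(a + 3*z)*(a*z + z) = a^4*z + a^3*z^2 + a^3*z - 9*a^2*z^3 + a^2*z^2 - 9*a*z^4 - 9*a*z^3 - 9*z^4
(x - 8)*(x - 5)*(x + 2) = x^3 - 11*x^2 + 14*x + 80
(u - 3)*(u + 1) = u^2 - 2*u - 3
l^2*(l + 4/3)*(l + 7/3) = l^4 + 11*l^3/3 + 28*l^2/9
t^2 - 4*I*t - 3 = (t - 3*I)*(t - I)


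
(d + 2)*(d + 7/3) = d^2 + 13*d/3 + 14/3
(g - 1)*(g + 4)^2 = g^3 + 7*g^2 + 8*g - 16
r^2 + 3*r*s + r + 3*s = (r + 1)*(r + 3*s)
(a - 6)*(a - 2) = a^2 - 8*a + 12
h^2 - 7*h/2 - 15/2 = (h - 5)*(h + 3/2)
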